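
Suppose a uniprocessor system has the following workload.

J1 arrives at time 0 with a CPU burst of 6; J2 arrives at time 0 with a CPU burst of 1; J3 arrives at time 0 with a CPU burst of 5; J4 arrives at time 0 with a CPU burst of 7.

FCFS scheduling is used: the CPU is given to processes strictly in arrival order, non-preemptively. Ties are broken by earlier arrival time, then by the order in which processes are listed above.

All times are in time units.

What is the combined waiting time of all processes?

25

Gantt: | J1 0-6 | J2 6-7 | J3 7-12 | J4 12-19 |
Completion: J1=6  J2=7  J3=12  J4=19
Waiting = turnaround − burst: J1=0, J2=6, J3=7, J4=12
Total waiting = 0 + 6 + 7 + 12 = 25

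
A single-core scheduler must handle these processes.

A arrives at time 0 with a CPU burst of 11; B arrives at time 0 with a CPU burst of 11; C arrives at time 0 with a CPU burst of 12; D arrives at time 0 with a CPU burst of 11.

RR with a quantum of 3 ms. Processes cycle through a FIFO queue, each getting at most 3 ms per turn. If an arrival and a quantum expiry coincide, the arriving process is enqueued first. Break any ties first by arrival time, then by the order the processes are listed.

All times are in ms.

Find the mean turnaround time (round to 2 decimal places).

Schedule: | A 0-3 | B 3-6 | C 6-9 | D 9-12 | A 12-15 | B 15-18 | C 18-21 | D 21-24 | A 24-27 | B 27-30 | C 30-33 | D 33-36 | A 36-38 | B 38-40 | C 40-43 | D 43-45 |
Completion: A=38  B=40  C=43  D=45
Turnaround (C−A): A=38  B=40  C=43  D=45
Turnaround times: A=38, B=40, C=43, D=45
Average turnaround = (38+40+43+45) / 4 = 166/4 = 41.50

41.50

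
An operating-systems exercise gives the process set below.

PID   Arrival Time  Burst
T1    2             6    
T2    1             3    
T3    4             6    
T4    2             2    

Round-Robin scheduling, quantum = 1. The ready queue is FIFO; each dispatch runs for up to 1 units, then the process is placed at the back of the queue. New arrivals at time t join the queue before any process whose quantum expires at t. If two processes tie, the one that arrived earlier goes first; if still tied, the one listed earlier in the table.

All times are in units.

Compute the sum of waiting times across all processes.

25

Gantt: | idle 0-1 | T2 1-2 | T1 2-3 | T4 3-4 | T2 4-5 | T1 5-6 | T3 6-7 | T4 7-8 | T2 8-9 | T1 9-10 | T3 10-11 | T1 11-12 | T3 12-13 | T1 13-14 | T3 14-15 | T1 15-16 | T3 16-18 |
Completion: T1=16  T2=9  T3=18  T4=8
Waiting = turnaround − burst: T1=8, T2=5, T3=8, T4=4
Total waiting = 8 + 5 + 8 + 4 = 25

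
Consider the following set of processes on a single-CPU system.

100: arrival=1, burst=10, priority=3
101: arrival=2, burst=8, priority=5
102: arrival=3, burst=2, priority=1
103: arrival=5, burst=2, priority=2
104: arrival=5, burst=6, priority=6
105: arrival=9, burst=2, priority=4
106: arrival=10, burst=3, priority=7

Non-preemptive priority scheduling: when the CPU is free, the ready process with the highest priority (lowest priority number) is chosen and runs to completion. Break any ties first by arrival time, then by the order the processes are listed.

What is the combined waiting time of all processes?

Gantt: | idle 0-1 | 100 1-11 | 102 11-13 | 103 13-15 | 105 15-17 | 101 17-25 | 104 25-31 | 106 31-34 |
Completion: 100=11  101=25  102=13  103=15  104=31  105=17  106=34
Waiting = turnaround − burst: 100=0, 101=15, 102=8, 103=8, 104=20, 105=6, 106=21
Total waiting = 0 + 15 + 8 + 8 + 20 + 6 + 21 = 78

78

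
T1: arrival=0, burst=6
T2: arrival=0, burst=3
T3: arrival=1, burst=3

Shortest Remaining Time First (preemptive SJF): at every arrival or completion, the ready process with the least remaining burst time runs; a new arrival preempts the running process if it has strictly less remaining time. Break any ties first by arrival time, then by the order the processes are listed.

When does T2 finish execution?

3

Timeline: | T2 0-3 | T3 3-6 | T1 6-12 |
Completion: T1=12  T2=3  T3=6
Turnaround (C−A): T1=12  T2=3  T3=5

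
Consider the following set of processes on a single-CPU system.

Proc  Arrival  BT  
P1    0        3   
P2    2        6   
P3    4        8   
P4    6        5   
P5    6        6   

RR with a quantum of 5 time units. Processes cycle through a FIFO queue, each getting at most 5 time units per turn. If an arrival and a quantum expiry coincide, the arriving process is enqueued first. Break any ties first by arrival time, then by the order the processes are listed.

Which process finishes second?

Timeline: | P1 0-3 | P2 3-8 | P3 8-13 | P4 13-18 | P5 18-23 | P2 23-24 | P3 24-27 | P5 27-28 |
Completion: P1=3  P2=24  P3=27  P4=18  P5=28
Turnaround (C−A): P1=3  P2=22  P3=23  P4=12  P5=22
Finish order: P1 → P4 → P2 → P3 → P5

P4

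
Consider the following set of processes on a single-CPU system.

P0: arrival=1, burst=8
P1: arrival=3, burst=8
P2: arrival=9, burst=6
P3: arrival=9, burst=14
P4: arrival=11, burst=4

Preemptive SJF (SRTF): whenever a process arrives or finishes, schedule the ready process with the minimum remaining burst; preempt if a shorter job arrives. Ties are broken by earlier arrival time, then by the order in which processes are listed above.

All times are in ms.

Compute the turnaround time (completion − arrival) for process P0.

8

Gantt: | idle 0-1 | P0 1-9 | P2 9-15 | P4 15-19 | P1 19-27 | P3 27-41 |
Completion: P0=9  P1=27  P2=15  P3=41  P4=19
Turnaround (C−A): P0=8  P1=24  P2=6  P3=32  P4=8
Turnaround(P0) = completion − arrival = 9 − 1 = 8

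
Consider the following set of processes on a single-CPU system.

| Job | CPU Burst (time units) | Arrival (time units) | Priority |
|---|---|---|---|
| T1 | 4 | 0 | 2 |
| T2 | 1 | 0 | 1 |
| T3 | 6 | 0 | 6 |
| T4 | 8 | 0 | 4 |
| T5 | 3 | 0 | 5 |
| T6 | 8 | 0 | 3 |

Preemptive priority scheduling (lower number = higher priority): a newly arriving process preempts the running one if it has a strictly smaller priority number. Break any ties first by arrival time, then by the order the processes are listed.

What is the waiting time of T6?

Gantt: | T2 0-1 | T1 1-5 | T6 5-13 | T4 13-21 | T5 21-24 | T3 24-30 |
Completion: T1=5  T2=1  T3=30  T4=21  T5=24  T6=13
Turnaround (C−A): T1=5  T2=1  T3=30  T4=21  T5=24  T6=13
Waiting(T6) = turnaround − burst = 13 − 8 = 5

5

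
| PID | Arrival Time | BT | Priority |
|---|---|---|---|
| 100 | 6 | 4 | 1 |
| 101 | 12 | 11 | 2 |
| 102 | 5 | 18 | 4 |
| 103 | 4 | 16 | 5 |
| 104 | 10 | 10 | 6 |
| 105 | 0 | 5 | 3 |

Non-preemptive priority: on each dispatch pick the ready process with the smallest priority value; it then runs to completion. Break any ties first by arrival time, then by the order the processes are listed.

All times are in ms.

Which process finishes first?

105

Schedule: | 105 0-5 | 102 5-23 | 100 23-27 | 101 27-38 | 103 38-54 | 104 54-64 |
Completion: 100=27  101=38  102=23  103=54  104=64  105=5
Finish order: 105 → 102 → 100 → 101 → 103 → 104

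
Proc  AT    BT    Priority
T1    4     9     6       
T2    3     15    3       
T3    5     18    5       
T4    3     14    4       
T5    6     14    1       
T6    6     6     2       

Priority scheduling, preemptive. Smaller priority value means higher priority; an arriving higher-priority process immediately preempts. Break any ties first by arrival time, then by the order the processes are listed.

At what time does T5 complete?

Schedule: | idle 0-3 | T2 3-6 | T5 6-20 | T6 20-26 | T2 26-38 | T4 38-52 | T3 52-70 | T1 70-79 |
Completion: T1=79  T2=38  T3=70  T4=52  T5=20  T6=26

20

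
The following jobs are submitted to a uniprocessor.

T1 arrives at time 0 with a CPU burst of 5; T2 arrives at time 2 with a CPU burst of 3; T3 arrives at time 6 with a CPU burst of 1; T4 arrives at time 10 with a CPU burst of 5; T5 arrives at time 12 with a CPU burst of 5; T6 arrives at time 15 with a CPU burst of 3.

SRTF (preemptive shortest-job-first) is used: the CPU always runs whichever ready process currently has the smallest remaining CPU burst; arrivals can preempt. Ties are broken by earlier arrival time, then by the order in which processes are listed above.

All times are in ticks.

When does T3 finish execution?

7

Schedule: | T1 0-5 | T2 5-6 | T3 6-7 | T2 7-9 | idle 9-10 | T4 10-15 | T6 15-18 | T5 18-23 |
Completion: T1=5  T2=9  T3=7  T4=15  T5=23  T6=18
Turnaround (C−A): T1=5  T2=7  T3=1  T4=5  T5=11  T6=3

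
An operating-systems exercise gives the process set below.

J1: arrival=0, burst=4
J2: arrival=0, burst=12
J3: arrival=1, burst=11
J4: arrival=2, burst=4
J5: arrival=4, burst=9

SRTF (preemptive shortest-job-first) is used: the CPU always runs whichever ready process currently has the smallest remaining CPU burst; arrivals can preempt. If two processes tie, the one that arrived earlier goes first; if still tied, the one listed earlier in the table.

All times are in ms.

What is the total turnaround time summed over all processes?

Timeline: | J1 0-4 | J4 4-8 | J5 8-17 | J3 17-28 | J2 28-40 |
Completion: J1=4  J2=40  J3=28  J4=8  J5=17
Turnaround = completion − arrival: J1=4, J2=40, J3=27, J4=6, J5=13
Total turnaround = 4 + 40 + 27 + 6 + 13 = 90

90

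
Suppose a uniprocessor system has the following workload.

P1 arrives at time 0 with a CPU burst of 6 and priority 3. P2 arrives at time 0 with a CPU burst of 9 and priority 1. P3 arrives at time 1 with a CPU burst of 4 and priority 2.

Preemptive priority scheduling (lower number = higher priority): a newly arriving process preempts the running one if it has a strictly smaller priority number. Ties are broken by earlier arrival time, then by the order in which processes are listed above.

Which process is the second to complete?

P3

Gantt: | P2 0-9 | P3 9-13 | P1 13-19 |
Completion: P1=19  P2=9  P3=13
Finish order: P2 → P3 → P1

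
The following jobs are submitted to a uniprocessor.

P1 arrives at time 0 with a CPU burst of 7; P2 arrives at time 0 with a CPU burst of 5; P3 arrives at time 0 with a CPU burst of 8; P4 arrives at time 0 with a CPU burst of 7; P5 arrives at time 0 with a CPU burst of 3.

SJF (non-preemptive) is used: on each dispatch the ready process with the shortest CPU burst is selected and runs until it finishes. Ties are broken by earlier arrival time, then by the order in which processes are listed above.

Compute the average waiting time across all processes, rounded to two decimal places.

9.60

Schedule: | P5 0-3 | P2 3-8 | P1 8-15 | P4 15-22 | P3 22-30 |
Completion: P1=15  P2=8  P3=30  P4=22  P5=3
Turnaround (C−A): P1=15  P2=8  P3=30  P4=22  P5=3
Waiting times: P1=8, P2=3, P3=22, P4=15, P5=0
Average waiting = (8+3+22+15+0) / 5 = 48/5 = 9.60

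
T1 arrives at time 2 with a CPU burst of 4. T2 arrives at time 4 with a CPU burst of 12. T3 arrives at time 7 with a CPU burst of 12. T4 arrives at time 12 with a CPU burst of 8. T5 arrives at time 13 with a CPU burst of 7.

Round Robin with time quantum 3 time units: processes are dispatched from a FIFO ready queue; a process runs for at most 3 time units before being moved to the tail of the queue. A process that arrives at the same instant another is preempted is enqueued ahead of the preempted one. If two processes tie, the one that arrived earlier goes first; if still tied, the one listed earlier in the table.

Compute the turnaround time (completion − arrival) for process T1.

Timeline: | idle 0-2 | T1 2-5 | T2 5-8 | T1 8-9 | T3 9-12 | T2 12-15 | T4 15-18 | T3 18-21 | T5 21-24 | T2 24-27 | T4 27-30 | T3 30-33 | T5 33-36 | T2 36-39 | T4 39-41 | T3 41-44 | T5 44-45 |
Completion: T1=9  T2=39  T3=44  T4=41  T5=45
Turnaround (C−A): T1=7  T2=35  T3=37  T4=29  T5=32
Turnaround(T1) = completion − arrival = 9 − 2 = 7

7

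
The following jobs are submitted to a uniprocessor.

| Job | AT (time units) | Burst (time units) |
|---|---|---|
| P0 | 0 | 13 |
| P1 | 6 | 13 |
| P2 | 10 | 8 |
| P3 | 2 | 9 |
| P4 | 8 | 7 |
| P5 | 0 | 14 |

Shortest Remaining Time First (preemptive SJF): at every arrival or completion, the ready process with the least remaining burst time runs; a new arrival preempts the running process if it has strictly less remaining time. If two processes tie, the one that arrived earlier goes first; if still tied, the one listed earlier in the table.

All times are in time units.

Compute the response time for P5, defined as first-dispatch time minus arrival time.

Timeline: | P0 0-2 | P3 2-11 | P4 11-18 | P2 18-26 | P0 26-37 | P1 37-50 | P5 50-64 |
Completion: P0=37  P1=50  P2=26  P3=11  P4=18  P5=64
Turnaround (C−A): P0=37  P1=44  P2=16  P3=9  P4=10  P5=64
Response(P5) = first start − arrival = 50 − 0 = 50

50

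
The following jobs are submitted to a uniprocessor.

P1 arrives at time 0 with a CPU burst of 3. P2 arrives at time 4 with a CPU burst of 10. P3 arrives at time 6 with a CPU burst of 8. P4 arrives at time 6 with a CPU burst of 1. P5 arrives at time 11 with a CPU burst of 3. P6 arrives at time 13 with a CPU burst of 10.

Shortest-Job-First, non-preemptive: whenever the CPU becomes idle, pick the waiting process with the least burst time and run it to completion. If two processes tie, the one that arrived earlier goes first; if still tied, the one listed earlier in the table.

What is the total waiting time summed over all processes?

Gantt: | P1 0-3 | idle 3-4 | P2 4-14 | P4 14-15 | P5 15-18 | P3 18-26 | P6 26-36 |
Completion: P1=3  P2=14  P3=26  P4=15  P5=18  P6=36
Waiting = turnaround − burst: P1=0, P2=0, P3=12, P4=8, P5=4, P6=13
Total waiting = 0 + 0 + 12 + 8 + 4 + 13 = 37

37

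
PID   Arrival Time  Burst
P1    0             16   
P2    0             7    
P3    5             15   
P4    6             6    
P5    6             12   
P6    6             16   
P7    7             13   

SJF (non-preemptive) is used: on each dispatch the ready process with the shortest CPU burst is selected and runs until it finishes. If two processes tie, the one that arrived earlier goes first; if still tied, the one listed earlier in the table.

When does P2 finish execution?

Schedule: | P2 0-7 | P4 7-13 | P5 13-25 | P7 25-38 | P3 38-53 | P1 53-69 | P6 69-85 |
Completion: P1=69  P2=7  P3=53  P4=13  P5=25  P6=85  P7=38
Turnaround (C−A): P1=69  P2=7  P3=48  P4=7  P5=19  P6=79  P7=31

7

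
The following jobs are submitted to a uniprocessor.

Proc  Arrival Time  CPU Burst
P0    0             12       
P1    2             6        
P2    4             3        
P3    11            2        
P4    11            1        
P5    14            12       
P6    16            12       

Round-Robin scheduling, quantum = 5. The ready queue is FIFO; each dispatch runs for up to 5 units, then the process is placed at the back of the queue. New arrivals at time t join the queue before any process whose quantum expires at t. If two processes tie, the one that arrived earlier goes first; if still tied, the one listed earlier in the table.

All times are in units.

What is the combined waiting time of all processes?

97

Timeline: | P0 0-5 | P1 5-10 | P2 10-13 | P0 13-18 | P1 18-19 | P3 19-21 | P4 21-22 | P5 22-27 | P6 27-32 | P0 32-34 | P5 34-39 | P6 39-44 | P5 44-46 | P6 46-48 |
Completion: P0=34  P1=19  P2=13  P3=21  P4=22  P5=46  P6=48
Turnaround (C−A): P0=34  P1=17  P2=9  P3=10  P4=11  P5=32  P6=32
Waiting = turnaround − burst: P0=22, P1=11, P2=6, P3=8, P4=10, P5=20, P6=20
Total waiting = 22 + 11 + 6 + 8 + 10 + 20 + 20 = 97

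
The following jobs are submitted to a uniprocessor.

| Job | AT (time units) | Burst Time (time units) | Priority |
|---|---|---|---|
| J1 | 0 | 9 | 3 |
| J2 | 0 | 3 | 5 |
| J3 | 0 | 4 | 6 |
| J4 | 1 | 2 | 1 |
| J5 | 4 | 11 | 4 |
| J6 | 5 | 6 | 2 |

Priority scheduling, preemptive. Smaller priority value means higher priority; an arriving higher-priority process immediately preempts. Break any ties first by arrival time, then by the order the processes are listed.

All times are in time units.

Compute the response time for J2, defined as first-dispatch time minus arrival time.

28

Gantt: | J1 0-1 | J4 1-3 | J1 3-5 | J6 5-11 | J1 11-17 | J5 17-28 | J2 28-31 | J3 31-35 |
Completion: J1=17  J2=31  J3=35  J4=3  J5=28  J6=11
Response(J2) = first start − arrival = 28 − 0 = 28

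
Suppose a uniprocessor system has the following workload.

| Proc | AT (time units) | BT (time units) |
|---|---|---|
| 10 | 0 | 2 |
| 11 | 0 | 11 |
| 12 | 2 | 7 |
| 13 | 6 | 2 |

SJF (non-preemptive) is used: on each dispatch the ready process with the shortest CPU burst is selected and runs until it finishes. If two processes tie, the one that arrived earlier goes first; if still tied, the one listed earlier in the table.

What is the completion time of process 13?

11

Gantt: | 10 0-2 | 12 2-9 | 13 9-11 | 11 11-22 |
Completion: 10=2  11=22  12=9  13=11
Turnaround (C−A): 10=2  11=22  12=7  13=5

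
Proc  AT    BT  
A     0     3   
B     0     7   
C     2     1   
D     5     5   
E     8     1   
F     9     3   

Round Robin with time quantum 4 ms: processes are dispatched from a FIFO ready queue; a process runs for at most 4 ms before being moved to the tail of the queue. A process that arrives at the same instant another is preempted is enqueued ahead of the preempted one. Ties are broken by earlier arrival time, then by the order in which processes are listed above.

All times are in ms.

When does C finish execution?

8

Timeline: | A 0-3 | B 3-7 | C 7-8 | D 8-12 | B 12-15 | E 15-16 | F 16-19 | D 19-20 |
Completion: A=3  B=15  C=8  D=20  E=16  F=19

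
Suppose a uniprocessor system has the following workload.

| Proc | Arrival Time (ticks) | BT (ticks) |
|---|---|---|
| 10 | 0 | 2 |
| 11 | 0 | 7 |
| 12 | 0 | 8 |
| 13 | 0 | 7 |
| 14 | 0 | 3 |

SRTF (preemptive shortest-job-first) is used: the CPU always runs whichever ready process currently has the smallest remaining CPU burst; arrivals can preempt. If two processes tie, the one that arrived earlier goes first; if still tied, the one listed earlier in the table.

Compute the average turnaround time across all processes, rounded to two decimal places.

Schedule: | 10 0-2 | 14 2-5 | 11 5-12 | 13 12-19 | 12 19-27 |
Completion: 10=2  11=12  12=27  13=19  14=5
Turnaround (C−A): 10=2  11=12  12=27  13=19  14=5
Turnaround times: 10=2, 11=12, 12=27, 13=19, 14=5
Average turnaround = (2+12+27+19+5) / 5 = 65/5 = 13.00

13.00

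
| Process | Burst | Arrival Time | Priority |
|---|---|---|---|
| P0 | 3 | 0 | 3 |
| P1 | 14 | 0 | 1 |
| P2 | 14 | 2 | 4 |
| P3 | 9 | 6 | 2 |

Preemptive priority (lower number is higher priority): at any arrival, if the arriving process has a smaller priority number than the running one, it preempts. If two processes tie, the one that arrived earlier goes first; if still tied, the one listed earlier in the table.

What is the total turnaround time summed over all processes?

Schedule: | P1 0-14 | P3 14-23 | P0 23-26 | P2 26-40 |
Completion: P0=26  P1=14  P2=40  P3=23
Turnaround = completion − arrival: P0=26, P1=14, P2=38, P3=17
Total turnaround = 26 + 14 + 38 + 17 = 95

95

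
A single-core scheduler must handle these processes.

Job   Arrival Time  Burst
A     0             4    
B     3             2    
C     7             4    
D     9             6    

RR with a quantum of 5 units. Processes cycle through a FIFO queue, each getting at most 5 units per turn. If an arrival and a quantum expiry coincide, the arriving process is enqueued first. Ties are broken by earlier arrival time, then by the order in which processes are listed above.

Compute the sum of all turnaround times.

19

Gantt: | A 0-4 | B 4-6 | idle 6-7 | C 7-11 | D 11-17 |
Completion: A=4  B=6  C=11  D=17
Turnaround (C−A): A=4  B=3  C=4  D=8
Turnaround = completion − arrival: A=4, B=3, C=4, D=8
Total turnaround = 4 + 3 + 4 + 8 = 19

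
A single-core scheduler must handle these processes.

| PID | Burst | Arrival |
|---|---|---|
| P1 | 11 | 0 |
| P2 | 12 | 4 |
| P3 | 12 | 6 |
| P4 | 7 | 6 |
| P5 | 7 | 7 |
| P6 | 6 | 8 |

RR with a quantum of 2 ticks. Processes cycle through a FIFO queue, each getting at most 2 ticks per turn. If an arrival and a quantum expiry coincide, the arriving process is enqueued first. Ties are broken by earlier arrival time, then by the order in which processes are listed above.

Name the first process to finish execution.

P6

Timeline: | P1 0-4 | P2 4-6 | P1 6-8 | P3 8-10 | P4 10-12 | P2 12-14 | P5 14-16 | P6 16-18 | P1 18-20 | P3 20-22 | P4 22-24 | P2 24-26 | P5 26-28 | P6 28-30 | P1 30-32 | P3 32-34 | P4 34-36 | P2 36-38 | P5 38-40 | P6 40-42 | P1 42-43 | P3 43-45 | P4 45-46 | P2 46-48 | P5 48-49 | P3 49-51 | P2 51-53 | P3 53-55 |
Completion: P1=43  P2=53  P3=55  P4=46  P5=49  P6=42
Turnaround (C−A): P1=43  P2=49  P3=49  P4=40  P5=42  P6=34
Finish order: P6 → P1 → P4 → P5 → P2 → P3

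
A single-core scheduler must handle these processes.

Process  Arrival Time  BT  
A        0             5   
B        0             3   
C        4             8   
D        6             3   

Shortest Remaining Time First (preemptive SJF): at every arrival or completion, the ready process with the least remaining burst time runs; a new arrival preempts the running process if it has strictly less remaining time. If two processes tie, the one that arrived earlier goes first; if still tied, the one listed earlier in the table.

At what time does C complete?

19

Timeline: | B 0-3 | A 3-8 | D 8-11 | C 11-19 |
Completion: A=8  B=3  C=19  D=11
Turnaround (C−A): A=8  B=3  C=15  D=5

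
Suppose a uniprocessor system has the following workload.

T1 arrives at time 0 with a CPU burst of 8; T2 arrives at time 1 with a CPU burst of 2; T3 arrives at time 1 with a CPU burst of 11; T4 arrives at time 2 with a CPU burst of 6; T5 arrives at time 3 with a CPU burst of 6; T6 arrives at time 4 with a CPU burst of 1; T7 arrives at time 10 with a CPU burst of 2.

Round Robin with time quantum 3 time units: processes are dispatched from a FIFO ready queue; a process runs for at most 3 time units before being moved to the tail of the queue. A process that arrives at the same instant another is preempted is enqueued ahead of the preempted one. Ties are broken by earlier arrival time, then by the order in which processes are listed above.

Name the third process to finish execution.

T7

Schedule: | T1 0-3 | T2 3-5 | T3 5-8 | T4 8-11 | T5 11-14 | T1 14-17 | T6 17-18 | T3 18-21 | T7 21-23 | T4 23-26 | T5 26-29 | T1 29-31 | T3 31-36 |
Completion: T1=31  T2=5  T3=36  T4=26  T5=29  T6=18  T7=23
Turnaround (C−A): T1=31  T2=4  T3=35  T4=24  T5=26  T6=14  T7=13
Finish order: T2 → T6 → T7 → T4 → T5 → T1 → T3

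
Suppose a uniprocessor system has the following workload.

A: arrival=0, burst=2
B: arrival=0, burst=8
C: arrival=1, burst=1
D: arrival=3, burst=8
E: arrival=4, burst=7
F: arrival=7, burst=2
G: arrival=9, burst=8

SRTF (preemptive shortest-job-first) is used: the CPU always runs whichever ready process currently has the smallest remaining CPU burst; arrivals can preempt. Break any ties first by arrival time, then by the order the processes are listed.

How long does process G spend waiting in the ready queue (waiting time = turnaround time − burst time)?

Gantt: | A 0-2 | C 2-3 | B 3-7 | F 7-9 | B 9-13 | E 13-20 | D 20-28 | G 28-36 |
Completion: A=2  B=13  C=3  D=28  E=20  F=9  G=36
Waiting(G) = turnaround − burst = 27 − 8 = 19

19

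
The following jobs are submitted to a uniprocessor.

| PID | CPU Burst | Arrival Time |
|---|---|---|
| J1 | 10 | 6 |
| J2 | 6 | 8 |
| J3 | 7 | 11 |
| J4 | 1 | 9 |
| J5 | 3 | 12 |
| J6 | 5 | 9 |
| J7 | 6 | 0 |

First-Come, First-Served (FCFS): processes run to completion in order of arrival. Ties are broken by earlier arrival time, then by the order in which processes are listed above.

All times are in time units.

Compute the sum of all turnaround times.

Timeline: | J7 0-6 | J1 6-16 | J2 16-22 | J4 22-23 | J6 23-28 | J3 28-35 | J5 35-38 |
Completion: J1=16  J2=22  J3=35  J4=23  J5=38  J6=28  J7=6
Turnaround (C−A): J1=10  J2=14  J3=24  J4=14  J5=26  J6=19  J7=6
Turnaround = completion − arrival: J1=10, J2=14, J3=24, J4=14, J5=26, J6=19, J7=6
Total turnaround = 10 + 14 + 24 + 14 + 26 + 19 + 6 = 113

113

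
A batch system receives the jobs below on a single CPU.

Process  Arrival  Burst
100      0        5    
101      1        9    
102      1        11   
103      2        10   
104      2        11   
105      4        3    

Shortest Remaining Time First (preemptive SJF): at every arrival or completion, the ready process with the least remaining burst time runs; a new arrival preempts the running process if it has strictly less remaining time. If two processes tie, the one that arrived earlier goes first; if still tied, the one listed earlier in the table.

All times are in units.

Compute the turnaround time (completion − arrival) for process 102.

37

Schedule: | 100 0-5 | 105 5-8 | 101 8-17 | 103 17-27 | 102 27-38 | 104 38-49 |
Completion: 100=5  101=17  102=38  103=27  104=49  105=8
Turnaround (C−A): 100=5  101=16  102=37  103=25  104=47  105=4
Turnaround(102) = completion − arrival = 38 − 1 = 37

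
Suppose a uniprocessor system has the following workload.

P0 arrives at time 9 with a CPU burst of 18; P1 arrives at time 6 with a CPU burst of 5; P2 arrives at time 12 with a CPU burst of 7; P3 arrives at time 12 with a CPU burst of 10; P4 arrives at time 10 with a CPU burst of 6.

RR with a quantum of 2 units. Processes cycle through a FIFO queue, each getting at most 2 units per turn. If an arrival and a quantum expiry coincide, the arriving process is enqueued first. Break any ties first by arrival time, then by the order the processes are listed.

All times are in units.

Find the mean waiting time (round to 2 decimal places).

17.00

Timeline: | idle 0-6 | P1 6-10 | P0 10-12 | P4 12-14 | P1 14-15 | P2 15-17 | P3 17-19 | P0 19-21 | P4 21-23 | P2 23-25 | P3 25-27 | P0 27-29 | P4 29-31 | P2 31-33 | P3 33-35 | P0 35-37 | P2 37-38 | P3 38-40 | P0 40-42 | P3 42-44 | P0 44-52 |
Completion: P0=52  P1=15  P2=38  P3=44  P4=31
Waiting times: P0=25, P1=4, P2=19, P3=22, P4=15
Average waiting = (25+4+19+22+15) / 5 = 85/5 = 17.00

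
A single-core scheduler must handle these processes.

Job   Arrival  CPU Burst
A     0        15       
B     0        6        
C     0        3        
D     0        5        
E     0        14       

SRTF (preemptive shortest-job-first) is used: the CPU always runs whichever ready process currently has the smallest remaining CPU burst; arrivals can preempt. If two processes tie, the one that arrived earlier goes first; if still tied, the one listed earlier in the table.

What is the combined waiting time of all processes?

53

Timeline: | C 0-3 | D 3-8 | B 8-14 | E 14-28 | A 28-43 |
Completion: A=43  B=14  C=3  D=8  E=28
Turnaround (C−A): A=43  B=14  C=3  D=8  E=28
Waiting = turnaround − burst: A=28, B=8, C=0, D=3, E=14
Total waiting = 28 + 8 + 0 + 3 + 14 = 53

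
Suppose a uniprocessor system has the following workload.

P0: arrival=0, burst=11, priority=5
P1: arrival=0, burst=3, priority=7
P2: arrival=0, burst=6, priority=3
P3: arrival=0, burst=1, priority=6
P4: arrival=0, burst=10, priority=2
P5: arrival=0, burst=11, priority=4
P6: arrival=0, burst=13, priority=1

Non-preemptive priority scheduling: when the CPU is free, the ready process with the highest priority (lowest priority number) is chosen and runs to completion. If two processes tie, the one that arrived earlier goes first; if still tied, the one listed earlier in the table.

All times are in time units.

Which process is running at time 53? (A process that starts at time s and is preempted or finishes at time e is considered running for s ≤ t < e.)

P1

Schedule: | P6 0-13 | P4 13-23 | P2 23-29 | P5 29-40 | P0 40-51 | P3 51-52 | P1 52-55 |
Completion: P0=51  P1=55  P2=29  P3=52  P4=23  P5=40  P6=13
Turnaround (C−A): P0=51  P1=55  P2=29  P3=52  P4=23  P5=40  P6=13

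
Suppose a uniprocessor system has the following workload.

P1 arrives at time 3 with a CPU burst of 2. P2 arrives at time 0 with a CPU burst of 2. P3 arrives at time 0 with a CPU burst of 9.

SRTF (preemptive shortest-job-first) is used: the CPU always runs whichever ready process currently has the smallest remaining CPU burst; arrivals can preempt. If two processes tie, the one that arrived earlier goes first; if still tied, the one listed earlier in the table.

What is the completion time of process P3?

Schedule: | P2 0-2 | P3 2-3 | P1 3-5 | P3 5-13 |
Completion: P1=5  P2=2  P3=13
Turnaround (C−A): P1=2  P2=2  P3=13

13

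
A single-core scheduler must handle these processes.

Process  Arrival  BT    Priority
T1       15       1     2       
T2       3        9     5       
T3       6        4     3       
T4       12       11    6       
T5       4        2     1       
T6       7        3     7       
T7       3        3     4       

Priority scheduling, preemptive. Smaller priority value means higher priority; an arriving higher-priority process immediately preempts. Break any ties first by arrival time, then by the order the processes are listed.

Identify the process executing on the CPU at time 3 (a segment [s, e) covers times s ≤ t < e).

T7

Gantt: | idle 0-3 | T7 3-4 | T5 4-6 | T3 6-10 | T7 10-12 | T2 12-15 | T1 15-16 | T2 16-22 | T4 22-33 | T6 33-36 |
Completion: T1=16  T2=22  T3=10  T4=33  T5=6  T6=36  T7=12
Turnaround (C−A): T1=1  T2=19  T3=4  T4=21  T5=2  T6=29  T7=9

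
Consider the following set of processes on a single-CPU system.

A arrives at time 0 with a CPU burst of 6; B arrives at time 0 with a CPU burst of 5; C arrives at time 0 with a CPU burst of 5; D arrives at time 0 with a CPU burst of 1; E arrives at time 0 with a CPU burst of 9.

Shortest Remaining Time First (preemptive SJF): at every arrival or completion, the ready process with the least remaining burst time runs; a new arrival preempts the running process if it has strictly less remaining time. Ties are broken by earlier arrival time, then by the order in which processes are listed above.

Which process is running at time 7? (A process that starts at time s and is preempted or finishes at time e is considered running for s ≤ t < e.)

Schedule: | D 0-1 | B 1-6 | C 6-11 | A 11-17 | E 17-26 |
Completion: A=17  B=6  C=11  D=1  E=26
Turnaround (C−A): A=17  B=6  C=11  D=1  E=26

C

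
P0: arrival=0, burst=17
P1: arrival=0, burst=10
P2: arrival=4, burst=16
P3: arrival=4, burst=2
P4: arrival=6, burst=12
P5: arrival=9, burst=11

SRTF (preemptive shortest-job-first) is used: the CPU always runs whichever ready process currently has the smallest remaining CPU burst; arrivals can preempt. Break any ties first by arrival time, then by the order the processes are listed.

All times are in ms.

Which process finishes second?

Schedule: | P1 0-4 | P3 4-6 | P1 6-12 | P5 12-23 | P4 23-35 | P2 35-51 | P0 51-68 |
Completion: P0=68  P1=12  P2=51  P3=6  P4=35  P5=23
Finish order: P3 → P1 → P5 → P4 → P2 → P0

P1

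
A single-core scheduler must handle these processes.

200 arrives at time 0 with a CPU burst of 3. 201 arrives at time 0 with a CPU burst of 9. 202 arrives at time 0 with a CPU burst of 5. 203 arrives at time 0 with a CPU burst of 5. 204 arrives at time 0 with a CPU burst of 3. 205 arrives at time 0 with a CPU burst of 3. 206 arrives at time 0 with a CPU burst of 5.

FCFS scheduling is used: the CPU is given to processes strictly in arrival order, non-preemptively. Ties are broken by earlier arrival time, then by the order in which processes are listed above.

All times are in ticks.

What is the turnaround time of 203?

Schedule: | 200 0-3 | 201 3-12 | 202 12-17 | 203 17-22 | 204 22-25 | 205 25-28 | 206 28-33 |
Completion: 200=3  201=12  202=17  203=22  204=25  205=28  206=33
Turnaround(203) = completion − arrival = 22 − 0 = 22

22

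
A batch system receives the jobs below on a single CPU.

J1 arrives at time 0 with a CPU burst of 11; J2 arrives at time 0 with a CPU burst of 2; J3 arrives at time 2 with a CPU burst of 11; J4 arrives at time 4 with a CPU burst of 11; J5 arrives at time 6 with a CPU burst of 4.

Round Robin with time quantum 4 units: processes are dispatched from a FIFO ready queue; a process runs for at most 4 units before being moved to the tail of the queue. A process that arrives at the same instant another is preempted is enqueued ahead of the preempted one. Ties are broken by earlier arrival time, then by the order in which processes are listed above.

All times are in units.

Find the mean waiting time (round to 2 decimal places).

Schedule: | J1 0-4 | J2 4-6 | J3 6-10 | J4 10-14 | J1 14-18 | J5 18-22 | J3 22-26 | J4 26-30 | J1 30-33 | J3 33-36 | J4 36-39 |
Completion: J1=33  J2=6  J3=36  J4=39  J5=22
Waiting times: J1=22, J2=4, J3=23, J4=24, J5=12
Average waiting = (22+4+23+24+12) / 5 = 85/5 = 17.00

17.00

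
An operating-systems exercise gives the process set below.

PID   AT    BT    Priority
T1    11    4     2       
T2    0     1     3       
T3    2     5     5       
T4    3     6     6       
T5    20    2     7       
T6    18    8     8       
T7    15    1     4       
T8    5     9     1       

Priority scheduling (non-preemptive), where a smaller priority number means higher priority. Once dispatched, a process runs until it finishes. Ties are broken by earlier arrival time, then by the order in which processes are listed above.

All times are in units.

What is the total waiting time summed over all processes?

Schedule: | T2 0-1 | idle 1-2 | T3 2-7 | T8 7-16 | T1 16-20 | T7 20-21 | T4 21-27 | T5 27-29 | T6 29-37 |
Completion: T1=20  T2=1  T3=7  T4=27  T5=29  T6=37  T7=21  T8=16
Waiting = turnaround − burst: T1=5, T2=0, T3=0, T4=18, T5=7, T6=11, T7=5, T8=2
Total waiting = 5 + 0 + 0 + 18 + 7 + 11 + 5 + 2 = 48

48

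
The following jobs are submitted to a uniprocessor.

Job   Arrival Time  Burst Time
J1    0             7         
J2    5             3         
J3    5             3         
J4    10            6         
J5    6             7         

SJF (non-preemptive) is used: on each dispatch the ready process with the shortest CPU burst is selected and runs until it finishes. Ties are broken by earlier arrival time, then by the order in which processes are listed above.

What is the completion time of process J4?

Gantt: | J1 0-7 | J2 7-10 | J3 10-13 | J4 13-19 | J5 19-26 |
Completion: J1=7  J2=10  J3=13  J4=19  J5=26

19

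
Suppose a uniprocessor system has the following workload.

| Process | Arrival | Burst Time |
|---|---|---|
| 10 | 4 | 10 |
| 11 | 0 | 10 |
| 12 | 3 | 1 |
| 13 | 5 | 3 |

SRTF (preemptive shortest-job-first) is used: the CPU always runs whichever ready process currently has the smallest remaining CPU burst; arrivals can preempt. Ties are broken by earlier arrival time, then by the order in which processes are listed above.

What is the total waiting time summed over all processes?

Schedule: | 11 0-3 | 12 3-4 | 11 4-5 | 13 5-8 | 11 8-14 | 10 14-24 |
Completion: 10=24  11=14  12=4  13=8
Turnaround (C−A): 10=20  11=14  12=1  13=3
Waiting = turnaround − burst: 10=10, 11=4, 12=0, 13=0
Total waiting = 10 + 4 + 0 + 0 = 14

14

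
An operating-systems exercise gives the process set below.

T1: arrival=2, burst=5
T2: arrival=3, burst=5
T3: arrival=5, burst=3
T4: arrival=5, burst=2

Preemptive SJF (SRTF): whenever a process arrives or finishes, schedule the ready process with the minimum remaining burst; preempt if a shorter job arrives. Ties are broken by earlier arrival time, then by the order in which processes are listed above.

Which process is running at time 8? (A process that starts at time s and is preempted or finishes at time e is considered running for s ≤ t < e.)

Timeline: | idle 0-2 | T1 2-7 | T4 7-9 | T3 9-12 | T2 12-17 |
Completion: T1=7  T2=17  T3=12  T4=9
Turnaround (C−A): T1=5  T2=14  T3=7  T4=4

T4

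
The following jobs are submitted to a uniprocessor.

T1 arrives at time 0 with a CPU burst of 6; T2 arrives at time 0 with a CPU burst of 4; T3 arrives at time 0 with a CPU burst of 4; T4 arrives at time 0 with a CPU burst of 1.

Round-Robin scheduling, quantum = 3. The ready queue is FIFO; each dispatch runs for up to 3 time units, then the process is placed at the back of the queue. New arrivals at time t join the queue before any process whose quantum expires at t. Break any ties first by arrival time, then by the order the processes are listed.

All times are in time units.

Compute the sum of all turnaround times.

52

Gantt: | T1 0-3 | T2 3-6 | T3 6-9 | T4 9-10 | T1 10-13 | T2 13-14 | T3 14-15 |
Completion: T1=13  T2=14  T3=15  T4=10
Turnaround (C−A): T1=13  T2=14  T3=15  T4=10
Turnaround = completion − arrival: T1=13, T2=14, T3=15, T4=10
Total turnaround = 13 + 14 + 15 + 10 = 52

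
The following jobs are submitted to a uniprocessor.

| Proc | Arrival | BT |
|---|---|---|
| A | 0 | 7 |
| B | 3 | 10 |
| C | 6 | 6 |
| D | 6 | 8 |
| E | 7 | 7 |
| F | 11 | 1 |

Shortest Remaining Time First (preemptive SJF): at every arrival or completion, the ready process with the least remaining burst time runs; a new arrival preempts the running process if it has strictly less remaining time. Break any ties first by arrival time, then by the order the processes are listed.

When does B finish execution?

Gantt: | A 0-7 | C 7-11 | F 11-12 | C 12-14 | E 14-21 | D 21-29 | B 29-39 |
Completion: A=7  B=39  C=14  D=29  E=21  F=12

39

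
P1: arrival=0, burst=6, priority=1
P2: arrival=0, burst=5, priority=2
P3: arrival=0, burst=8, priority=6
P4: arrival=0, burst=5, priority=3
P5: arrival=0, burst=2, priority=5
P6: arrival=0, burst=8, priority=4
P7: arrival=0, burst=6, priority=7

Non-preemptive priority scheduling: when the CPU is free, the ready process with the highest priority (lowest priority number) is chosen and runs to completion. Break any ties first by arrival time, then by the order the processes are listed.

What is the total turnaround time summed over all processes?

157

Timeline: | P1 0-6 | P2 6-11 | P4 11-16 | P6 16-24 | P5 24-26 | P3 26-34 | P7 34-40 |
Completion: P1=6  P2=11  P3=34  P4=16  P5=26  P6=24  P7=40
Turnaround = completion − arrival: P1=6, P2=11, P3=34, P4=16, P5=26, P6=24, P7=40
Total turnaround = 6 + 11 + 34 + 16 + 26 + 24 + 40 = 157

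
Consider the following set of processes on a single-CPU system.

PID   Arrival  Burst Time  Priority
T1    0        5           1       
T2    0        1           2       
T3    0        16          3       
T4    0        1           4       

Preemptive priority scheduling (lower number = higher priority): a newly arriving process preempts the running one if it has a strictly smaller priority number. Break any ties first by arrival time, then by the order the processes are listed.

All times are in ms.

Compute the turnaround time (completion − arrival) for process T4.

23

Timeline: | T1 0-5 | T2 5-6 | T3 6-22 | T4 22-23 |
Completion: T1=5  T2=6  T3=22  T4=23
Turnaround (C−A): T1=5  T2=6  T3=22  T4=23
Turnaround(T4) = completion − arrival = 23 − 0 = 23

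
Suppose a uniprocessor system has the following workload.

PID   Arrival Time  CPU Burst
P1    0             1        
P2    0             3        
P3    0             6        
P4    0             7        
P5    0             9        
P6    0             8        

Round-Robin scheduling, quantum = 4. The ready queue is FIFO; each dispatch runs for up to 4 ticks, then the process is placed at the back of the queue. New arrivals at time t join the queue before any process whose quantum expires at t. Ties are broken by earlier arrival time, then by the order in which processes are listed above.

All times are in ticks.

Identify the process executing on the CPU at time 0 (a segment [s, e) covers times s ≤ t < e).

Schedule: | P1 0-1 | P2 1-4 | P3 4-8 | P4 8-12 | P5 12-16 | P6 16-20 | P3 20-22 | P4 22-25 | P5 25-29 | P6 29-33 | P5 33-34 |
Completion: P1=1  P2=4  P3=22  P4=25  P5=34  P6=33

P1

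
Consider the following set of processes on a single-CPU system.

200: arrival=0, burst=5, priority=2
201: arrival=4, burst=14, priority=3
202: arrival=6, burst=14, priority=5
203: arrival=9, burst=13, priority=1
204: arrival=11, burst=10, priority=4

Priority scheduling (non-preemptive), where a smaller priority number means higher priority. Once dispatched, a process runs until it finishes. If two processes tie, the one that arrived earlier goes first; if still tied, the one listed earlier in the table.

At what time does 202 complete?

56

Timeline: | 200 0-5 | 201 5-19 | 203 19-32 | 204 32-42 | 202 42-56 |
Completion: 200=5  201=19  202=56  203=32  204=42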